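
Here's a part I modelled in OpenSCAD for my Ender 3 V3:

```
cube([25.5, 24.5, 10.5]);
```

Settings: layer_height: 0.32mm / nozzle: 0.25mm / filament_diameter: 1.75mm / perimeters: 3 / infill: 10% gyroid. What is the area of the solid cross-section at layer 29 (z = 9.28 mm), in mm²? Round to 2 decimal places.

624.75 mm²

At z = 9.28 mm: the 25.5×24.5 cube contributes its full rectangle (area 624.75 mm²). Overall, the cross-section is a single solid region. Net area = 624.75 mm².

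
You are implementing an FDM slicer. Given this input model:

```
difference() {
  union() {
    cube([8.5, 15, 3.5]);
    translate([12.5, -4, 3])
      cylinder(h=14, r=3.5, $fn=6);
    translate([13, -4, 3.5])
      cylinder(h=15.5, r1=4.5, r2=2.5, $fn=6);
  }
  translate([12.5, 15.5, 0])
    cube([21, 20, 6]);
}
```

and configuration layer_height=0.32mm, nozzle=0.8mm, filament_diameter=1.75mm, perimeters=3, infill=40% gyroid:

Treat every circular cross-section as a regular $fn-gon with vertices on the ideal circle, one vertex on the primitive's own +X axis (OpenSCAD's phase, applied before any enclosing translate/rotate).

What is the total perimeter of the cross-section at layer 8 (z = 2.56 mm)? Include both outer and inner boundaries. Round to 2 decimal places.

47.00 mm

At z = 2.56 mm: the cube is present — its section is the full 8.5×15 rectangle (perimeter 47.00 mm); the cylinder at (12.5, -4) does not reach this height (z outside [3, 17]); the cone at (13, -4) is not intersected at this z (z outside [3.5, 19]); Merging all regions: only the 8.5×15 cube is present, so the union is just that shape — boundary = 47.00 mm; the cube at (12.5, 15.5) (footprint 21×20) is included at this height (perimeter 82.00 mm); Subtracting the remaining from the first: starting from that combined region, the 21×20 cube at (12.5, 15.5) misses the remaining region (no effect) — boundary = 47.00 mm. Overall, the cross-section is a single solid region. Total boundary length (outer) = 47.00 mm.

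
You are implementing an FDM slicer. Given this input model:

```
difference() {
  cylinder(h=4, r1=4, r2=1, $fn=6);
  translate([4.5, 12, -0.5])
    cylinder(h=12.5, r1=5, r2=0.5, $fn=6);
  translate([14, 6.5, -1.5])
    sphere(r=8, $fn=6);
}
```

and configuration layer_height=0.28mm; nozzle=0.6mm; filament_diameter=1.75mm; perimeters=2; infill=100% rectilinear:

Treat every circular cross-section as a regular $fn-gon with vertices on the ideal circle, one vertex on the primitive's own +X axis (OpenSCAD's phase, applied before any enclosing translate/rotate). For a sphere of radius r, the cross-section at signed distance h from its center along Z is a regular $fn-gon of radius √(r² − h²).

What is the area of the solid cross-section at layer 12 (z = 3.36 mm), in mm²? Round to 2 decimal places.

At z = 3.36 mm: the cone (r1=4→r2=1) has section circumradius 1.480 here — a regular 6-gon (area = (6/2)·1.480²·sin(360°/6) = 5.69 mm²); the cone at (4.5, 12): at t=0.309 of its height the radius interpolates to r₁+(r₂−r₁)t = 3.610, giving a regular 6-gon of that circumradius (area = (6/2)·3.610²·sin(360°/6) = 33.87 mm²); the r=8 sphere at (14, 6.5) slices to a regular 6-gon of circumradius 6.355 (√(r²−h²) with h=4.86 from center) (area = (6/2)·6.355²·sin(360°/6) = 104.91 mm²); Taking the first minus the rest: starting from the cone (5.69 mm²), the cone at (4.5, 12) misses the remaining region (no effect); the r=8 sphere at (14, 6.5) misses the remaining region (no effect) — area = 5.69 mm². Overall, the cross-section is a single solid region. Net area = 5.69 mm².

5.69 mm²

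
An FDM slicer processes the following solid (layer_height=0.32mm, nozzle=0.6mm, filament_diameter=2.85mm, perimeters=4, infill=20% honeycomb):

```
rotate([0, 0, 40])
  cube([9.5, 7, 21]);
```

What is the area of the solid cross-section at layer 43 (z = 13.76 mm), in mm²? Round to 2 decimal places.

At z = 13.76 mm: the cube is present — its section is the full 9.5×7 rectangle (area 66.50 mm²); (whole slice rotated 40° about Z — lengths, areas and connectivity unchanged). Overall, the cross-section is a single solid region. Net area = 66.50 mm².

66.50 mm²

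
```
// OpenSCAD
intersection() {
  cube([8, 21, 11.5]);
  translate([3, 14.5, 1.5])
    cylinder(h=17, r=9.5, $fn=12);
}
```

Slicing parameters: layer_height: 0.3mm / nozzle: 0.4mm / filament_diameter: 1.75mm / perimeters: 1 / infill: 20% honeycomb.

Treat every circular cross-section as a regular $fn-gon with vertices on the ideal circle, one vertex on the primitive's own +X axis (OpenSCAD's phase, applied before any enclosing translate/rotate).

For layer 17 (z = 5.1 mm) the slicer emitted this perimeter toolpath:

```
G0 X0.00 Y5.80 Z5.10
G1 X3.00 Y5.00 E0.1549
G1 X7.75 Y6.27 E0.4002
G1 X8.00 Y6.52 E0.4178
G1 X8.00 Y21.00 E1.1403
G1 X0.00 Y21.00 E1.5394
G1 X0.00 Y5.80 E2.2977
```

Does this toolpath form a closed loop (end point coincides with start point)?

yes

Start point (G0): (0.00, 5.80). End point (last G1): the path returns to the start — closed.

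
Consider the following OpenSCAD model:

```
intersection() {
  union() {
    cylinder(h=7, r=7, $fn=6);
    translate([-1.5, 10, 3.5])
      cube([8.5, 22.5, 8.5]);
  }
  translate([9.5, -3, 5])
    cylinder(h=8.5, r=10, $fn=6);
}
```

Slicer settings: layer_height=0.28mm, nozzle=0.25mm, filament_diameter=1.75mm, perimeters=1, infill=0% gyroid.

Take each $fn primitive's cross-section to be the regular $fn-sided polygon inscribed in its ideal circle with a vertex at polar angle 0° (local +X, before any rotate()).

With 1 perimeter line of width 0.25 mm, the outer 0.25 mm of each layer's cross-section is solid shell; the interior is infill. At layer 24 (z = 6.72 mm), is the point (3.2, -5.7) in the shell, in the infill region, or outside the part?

At z = 6.72 mm: the cylinder: section is a regular 6-gon, circumradius r=7; the cube at (-1.5, 10) (footprint 8.5×22.5) is included at this height; Combining (union): the 2 present regions are separate (no shared area or edge), so areas and boundary lengths simply add and each stays a separate island — 2 connected regions; the r=10 cylinder at (9.5, -3) contributes a regular 6-gon of circumradius 10; After intersecting: the r=10 cylinder at (9.5, -3) partially overlaps that combined region; clipping to the common part keeps 43.96 mm² — 1 connected region. Overall, the cross-section is a single solid region. The nearest boundary edge runs (3.50, -6.06)→(1.27, -6.06); distance from the point to it = 0.36 mm. The point is inside the cross-section and 0.36 mm from the nearest boundary — more than the 0.25 mm shell width (1 × 0.25), so it's in the infill interior.

infill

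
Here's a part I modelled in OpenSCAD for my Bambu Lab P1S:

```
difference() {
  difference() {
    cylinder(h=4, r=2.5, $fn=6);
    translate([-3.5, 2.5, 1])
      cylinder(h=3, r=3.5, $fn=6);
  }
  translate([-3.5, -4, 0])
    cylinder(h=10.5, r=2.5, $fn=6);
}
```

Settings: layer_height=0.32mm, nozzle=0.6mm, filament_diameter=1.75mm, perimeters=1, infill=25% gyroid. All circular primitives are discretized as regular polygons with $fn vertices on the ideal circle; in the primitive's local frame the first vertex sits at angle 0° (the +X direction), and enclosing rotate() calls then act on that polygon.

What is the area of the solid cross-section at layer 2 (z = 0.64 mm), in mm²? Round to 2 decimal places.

16.24 mm²

At z = 0.64 mm: the r=2.5 cylinder contributes a regular 6-gon of circumradius 2.5 (area = (6/2)·2.500²·sin(360°/6) = 16.24 mm²); the cylinder at (-3.5, 2.5) does not reach this height (z outside [1, 4]); Subtracting the remaining from the first: none of the subtracted shapes is present at this height, so the r=2.5 cylinder is unchanged — area = 16.24 mm²; the cylinder at (-3.5, -4): section is a regular 6-gon, circumradius r=2.5 (area = (6/2)·2.500²·sin(360°/6) = 16.24 mm²); Subtracting the remaining from the first: starting from that combined region (16.24 mm²), the r=2.5 cylinder at (-3.5, -4) misses the remaining region (no effect) — area = 16.24 mm². Overall, the cross-section is a single solid region. Net area = 16.24 mm².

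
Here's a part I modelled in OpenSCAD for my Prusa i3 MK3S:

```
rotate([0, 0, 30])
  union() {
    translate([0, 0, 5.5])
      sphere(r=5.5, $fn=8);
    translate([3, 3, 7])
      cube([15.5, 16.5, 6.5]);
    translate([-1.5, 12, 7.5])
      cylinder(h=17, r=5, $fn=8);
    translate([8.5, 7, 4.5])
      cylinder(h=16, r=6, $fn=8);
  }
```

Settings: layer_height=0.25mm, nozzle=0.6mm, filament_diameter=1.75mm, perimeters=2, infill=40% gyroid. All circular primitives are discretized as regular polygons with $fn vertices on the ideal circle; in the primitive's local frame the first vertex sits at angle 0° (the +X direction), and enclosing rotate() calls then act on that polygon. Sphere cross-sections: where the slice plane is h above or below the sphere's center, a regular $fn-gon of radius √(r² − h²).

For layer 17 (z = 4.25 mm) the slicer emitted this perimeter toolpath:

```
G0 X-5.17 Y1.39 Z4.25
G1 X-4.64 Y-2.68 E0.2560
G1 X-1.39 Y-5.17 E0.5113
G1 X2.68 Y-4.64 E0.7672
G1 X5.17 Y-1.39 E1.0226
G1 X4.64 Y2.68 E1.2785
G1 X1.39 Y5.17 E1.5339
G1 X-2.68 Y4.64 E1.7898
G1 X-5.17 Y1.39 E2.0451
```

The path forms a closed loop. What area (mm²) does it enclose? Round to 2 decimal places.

Apply the shoelace formula to the sequence of (X, Y) vertices; enclosed area = 81.14 mm².

81.14 mm²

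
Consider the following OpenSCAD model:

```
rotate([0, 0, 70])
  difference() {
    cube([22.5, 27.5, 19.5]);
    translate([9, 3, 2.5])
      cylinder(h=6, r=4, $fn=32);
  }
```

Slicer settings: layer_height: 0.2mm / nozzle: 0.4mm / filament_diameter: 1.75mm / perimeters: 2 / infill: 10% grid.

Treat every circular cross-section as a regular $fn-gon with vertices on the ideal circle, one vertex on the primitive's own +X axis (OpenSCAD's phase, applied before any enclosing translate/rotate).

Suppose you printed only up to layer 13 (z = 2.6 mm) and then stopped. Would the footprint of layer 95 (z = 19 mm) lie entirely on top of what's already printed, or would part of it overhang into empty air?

part overhangs

Compare the two slices. At z = 2.6: the cube is present — its section is the full 22.5×27.5 rectangle (area 618.75 mm²); the r=4 cylinder at (9, 3) contributes a regular 32-gon of circumradius 4 (area = (32/2)·4.000²·sin(360°/32) = 49.94 mm²); Taking the first minus the rest: starting from the 22.5×27.5 cube (618.75 mm²), the r=4 cylinder at (9, 3) partially overlaps it — only the 46.39 mm² overlap (of its 49.94 mm²) is removed, clipping the outline — area = 572.36 mm²; (whole slice rotated 70° about Z — lengths, areas and connectivity unchanged). At z = 19: the cube is present — its section is the full 22.5×27.5 rectangle (area 618.75 mm²); the cylinder at (9, 3) is absent (z outside [2.5, 8.5]); After the difference (first − rest): none of the subtracted shapes is present at this height, so the 22.5×27.5 cube is unchanged — area = 618.75 mm²; (whole slice rotated 70° about Z — lengths, areas and connectivity unchanged). Checking containment: at z = 19 the cross-section extends beyond the z = 2.6 cross-section by about 46.39 mm².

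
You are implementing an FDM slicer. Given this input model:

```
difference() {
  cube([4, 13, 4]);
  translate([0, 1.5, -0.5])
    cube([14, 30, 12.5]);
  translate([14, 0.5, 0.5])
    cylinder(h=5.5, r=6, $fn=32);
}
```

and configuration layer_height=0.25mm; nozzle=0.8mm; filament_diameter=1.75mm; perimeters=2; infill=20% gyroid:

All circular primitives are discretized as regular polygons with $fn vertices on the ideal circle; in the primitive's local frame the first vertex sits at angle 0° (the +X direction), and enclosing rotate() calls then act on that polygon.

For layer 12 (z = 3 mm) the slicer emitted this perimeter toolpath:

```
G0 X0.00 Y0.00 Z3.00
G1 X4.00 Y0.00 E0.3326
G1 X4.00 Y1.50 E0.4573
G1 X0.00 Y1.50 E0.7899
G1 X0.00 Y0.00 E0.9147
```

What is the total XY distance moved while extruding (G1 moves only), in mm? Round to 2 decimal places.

11.00 mm

Sum the Euclidean lengths of each G1 segment: total = 11.00 mm.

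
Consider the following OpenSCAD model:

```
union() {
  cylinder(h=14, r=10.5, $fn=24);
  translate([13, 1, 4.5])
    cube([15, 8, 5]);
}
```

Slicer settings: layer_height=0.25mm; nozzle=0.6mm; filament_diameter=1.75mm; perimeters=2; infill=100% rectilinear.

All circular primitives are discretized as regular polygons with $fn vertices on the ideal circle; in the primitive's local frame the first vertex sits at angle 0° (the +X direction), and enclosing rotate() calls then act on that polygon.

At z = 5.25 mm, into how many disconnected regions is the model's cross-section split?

2

At z = 5.25 mm: the cylinder: section is a regular 24-gon, circumradius r=10.5; the cube at (13, 1) (footprint 15×8) is included at this height; Merging all regions: the 2 present regions are separate (no shared area or edge), so areas and boundary lengths simply add and each stays a separate island — 2 connected regions. The result has 2 disconnected regions.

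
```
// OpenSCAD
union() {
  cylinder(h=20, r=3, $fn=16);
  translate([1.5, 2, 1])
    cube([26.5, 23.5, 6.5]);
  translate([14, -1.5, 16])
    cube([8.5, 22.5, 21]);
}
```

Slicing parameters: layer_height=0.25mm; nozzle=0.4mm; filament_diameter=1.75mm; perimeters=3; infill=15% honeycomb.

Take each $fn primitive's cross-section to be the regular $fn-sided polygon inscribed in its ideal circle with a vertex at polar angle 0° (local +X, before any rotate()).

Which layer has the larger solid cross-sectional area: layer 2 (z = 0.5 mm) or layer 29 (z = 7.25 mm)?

layer 29 (z = 7.25 mm)

Layer 2 (z = 0.5): the r=3 cylinder contributes a regular 16-gon of circumradius 3 (area = (16/2)·3.000²·sin(360°/16) = 27.55 mm²); the cube at (1.5, 2) does not reach this height (z outside [1, 7.5]); the cube at (14, -1.5) is absent (z outside [16, 37]); Merging all regions: only the r=3 cylinder is present, so the union is just that shape — area = 27.55 mm². So its area = 27.55 mm². Layer 29 (z = 7.25): the r=3 cylinder gives a regular 16-gon of circumradius 3 (constant along its height) (area = (16/2)·3.000²·sin(360°/16) = 27.55 mm²); the 26.5×23.5 cube at (1.5, 2) contributes its full rectangle (area 622.75 mm²); the cube at (14, -1.5) does not reach this height (z outside [16, 37]); Merging all regions: the regions partially overlap — summed areas 650.30 mm² minus the doubly-counted overlap 0.21 mm² gives 650.09 mm² — area = 650.09 mm². So its area = 650.09 mm². Layer 29 is larger (650.09 vs 27.55 mm²).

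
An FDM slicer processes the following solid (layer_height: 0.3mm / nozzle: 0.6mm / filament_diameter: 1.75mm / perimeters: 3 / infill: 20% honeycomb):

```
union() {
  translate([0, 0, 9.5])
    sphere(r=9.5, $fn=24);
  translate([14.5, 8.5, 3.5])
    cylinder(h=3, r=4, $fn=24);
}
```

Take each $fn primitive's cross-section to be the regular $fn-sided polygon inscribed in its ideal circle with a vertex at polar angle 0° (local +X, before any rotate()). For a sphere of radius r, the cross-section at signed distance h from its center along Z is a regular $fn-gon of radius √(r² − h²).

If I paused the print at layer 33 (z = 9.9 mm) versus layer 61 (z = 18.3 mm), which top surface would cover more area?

Layer 33 (z = 9.9): the r=9.5 sphere slices to a regular 24-gon of circumradius 9.492 (√(r²−h²) with h=0.4 from center) (area = (24/2)·9.492²·sin(360°/24) = 279.80 mm²); the cylinder at (14.5, 8.5) is absent (z outside [3.5, 6.5]); Merging all regions: only the r=9.5 sphere is present, so the union is just that shape — area = 279.80 mm². So its area = 279.80 mm². Layer 61 (z = 18.3): the sphere: section is a regular 24-gon, circumradius = √(r²−h²) = √(9.5²−8.8²) = 3.579 (area = (24/2)·3.579²·sin(360°/24) = 39.79 mm²); the cylinder at (14.5, 8.5) is absent (z outside [3.5, 6.5]); Combining (union): only the r=9.5 sphere is present, so the union is just that shape — area = 39.79 mm². So its area = 39.79 mm². Layer 33 is larger (279.80 vs 39.79 mm²).

layer 33 (z = 9.9 mm)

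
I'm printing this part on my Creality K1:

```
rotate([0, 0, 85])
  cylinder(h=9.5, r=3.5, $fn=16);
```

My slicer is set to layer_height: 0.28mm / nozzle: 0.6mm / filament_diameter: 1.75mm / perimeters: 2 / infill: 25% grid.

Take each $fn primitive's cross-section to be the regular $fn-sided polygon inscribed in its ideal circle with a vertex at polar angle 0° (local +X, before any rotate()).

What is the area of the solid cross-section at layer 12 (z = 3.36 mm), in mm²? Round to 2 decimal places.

At z = 3.36 mm: the r=3.5 cylinder contributes a regular 16-gon of circumradius 3.5 (area = (16/2)·3.500²·sin(360°/16) = 37.50 mm²); (whole slice rotated 85° about Z — lengths, areas and connectivity unchanged). Overall, the cross-section is a single solid region. Net area = 37.50 mm².

37.50 mm²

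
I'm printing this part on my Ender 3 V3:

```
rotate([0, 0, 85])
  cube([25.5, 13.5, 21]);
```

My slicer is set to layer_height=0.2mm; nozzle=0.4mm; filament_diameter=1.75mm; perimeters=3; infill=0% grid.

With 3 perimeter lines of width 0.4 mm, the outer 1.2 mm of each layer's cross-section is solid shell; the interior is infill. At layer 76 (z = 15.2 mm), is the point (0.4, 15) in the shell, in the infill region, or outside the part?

shell

At z = 15.2 mm: the cube (footprint 25.5×13.5) is included at this height; (whole slice rotated 85° about Z — lengths, areas and connectivity unchanged). Overall, the cross-section is a single solid region. Undo the 85° rotation: the query point maps to (14.978, 0.909) in the un-rotated model frame. The nearest boundary edge runs (0.00, 0.00)→(25.50, 0.00); distance from the point to it = 0.91 mm. The point is inside the cross-section, 0.91 mm from the nearest boundary — within the 1.2 mm shell band (3 × 0.4).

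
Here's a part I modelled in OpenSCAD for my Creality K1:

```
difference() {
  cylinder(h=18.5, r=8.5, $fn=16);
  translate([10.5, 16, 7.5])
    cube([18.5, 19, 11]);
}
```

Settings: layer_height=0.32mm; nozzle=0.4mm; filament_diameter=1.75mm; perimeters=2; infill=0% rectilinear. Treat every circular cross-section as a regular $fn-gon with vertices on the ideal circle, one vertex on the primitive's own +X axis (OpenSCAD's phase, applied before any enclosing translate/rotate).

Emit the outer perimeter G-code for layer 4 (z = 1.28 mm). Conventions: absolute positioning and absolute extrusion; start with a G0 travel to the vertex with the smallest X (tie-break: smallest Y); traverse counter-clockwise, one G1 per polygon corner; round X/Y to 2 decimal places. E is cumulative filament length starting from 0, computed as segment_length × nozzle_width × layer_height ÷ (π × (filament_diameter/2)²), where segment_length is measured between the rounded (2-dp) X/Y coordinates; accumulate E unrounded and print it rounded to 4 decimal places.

At z = 1.28 mm: the cylinder: section is a regular 16-gon, circumradius r=8.5; the cube at (10.5, 16) is not intersected at this z (z outside [7.5, 18.5]); Subtracting the remaining from the first: none of the subtracted shapes is present at this height, so the r=8.5 cylinder is unchanged — 1 connected region. The outline is a single polygon with 16 vertices. Extrusion per mm of travel: 0.4 × 0.32 / (π × 0.875²) = 0.053216. Accumulating E over each segment gives final E = 2.8232.

G0 X-8.50 Y0.00 Z1.28
G1 X-7.85 Y-3.25 E0.1764
G1 X-6.01 Y-6.01 E0.3529
G1 X-3.25 Y-7.85 E0.5294
G1 X0.00 Y-8.50 E0.7058
G1 X3.25 Y-7.85 E0.8822
G1 X6.01 Y-6.01 E1.0587
G1 X7.85 Y-3.25 E1.2352
G1 X8.50 Y0.00 E1.4116
G1 X7.85 Y3.25 E1.5880
G1 X6.01 Y6.01 E1.7645
G1 X3.25 Y7.85 E1.9410
G1 X0.00 Y8.50 E2.1174
G1 X-3.25 Y7.85 E2.2938
G1 X-6.01 Y6.01 E2.4703
G1 X-7.85 Y3.25 E2.6468
G1 X-8.50 Y0.00 E2.8232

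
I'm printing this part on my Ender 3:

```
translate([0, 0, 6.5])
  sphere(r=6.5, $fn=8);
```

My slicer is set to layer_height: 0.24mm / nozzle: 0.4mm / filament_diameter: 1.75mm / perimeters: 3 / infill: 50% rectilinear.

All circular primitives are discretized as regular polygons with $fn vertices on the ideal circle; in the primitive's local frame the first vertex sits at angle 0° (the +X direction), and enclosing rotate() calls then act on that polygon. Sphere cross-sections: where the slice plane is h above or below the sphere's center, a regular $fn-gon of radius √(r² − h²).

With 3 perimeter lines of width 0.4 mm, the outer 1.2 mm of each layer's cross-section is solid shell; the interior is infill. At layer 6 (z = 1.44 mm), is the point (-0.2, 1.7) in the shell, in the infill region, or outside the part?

At z = 1.44 mm: the r=6.5 sphere slices to a regular 8-gon of circumradius 4.080 (√(r²−h²) with h=5.06 from center). Overall, the cross-section is a single solid region. The nearest boundary edge runs (0.00, 4.08)→(-2.88, 2.88); distance from the point to it = 2.12 mm. The point is inside the cross-section and 2.12 mm from the nearest boundary — more than the 1.2 mm shell width (3 × 0.4), so it's in the infill interior.

infill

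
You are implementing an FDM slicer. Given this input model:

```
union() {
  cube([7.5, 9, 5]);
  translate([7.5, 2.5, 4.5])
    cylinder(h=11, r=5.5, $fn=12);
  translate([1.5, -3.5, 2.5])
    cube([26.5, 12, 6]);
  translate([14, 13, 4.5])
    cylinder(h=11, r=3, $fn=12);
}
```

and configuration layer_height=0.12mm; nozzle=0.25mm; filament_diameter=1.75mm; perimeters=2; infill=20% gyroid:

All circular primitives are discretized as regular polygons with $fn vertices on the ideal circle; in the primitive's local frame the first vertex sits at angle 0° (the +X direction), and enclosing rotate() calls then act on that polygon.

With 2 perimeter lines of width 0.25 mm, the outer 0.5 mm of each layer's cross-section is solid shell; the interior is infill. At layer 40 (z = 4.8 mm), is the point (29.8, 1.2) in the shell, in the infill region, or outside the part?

At z = 4.8 mm: the 7.5×9 cube contributes its full rectangle; the r=5.5 cylinder at (7.5, 2.5) gives a regular 12-gon of circumradius 5.5 (constant along its height); the cube at (1.5, -3.5) (footprint 26.5×12) is included at this height; the cylinder at (14, 13): section is a regular 12-gon, circumradius r=3; Combining (union): the regions partially overlap (shared area 141.75 mm²), so overlapping operands fuse into one piece — 2 connected regions. Overall, the cross-section has 2 separate islands. The nearest boundary edge runs (28.00, 8.50)→(28.00, -3.50); distance from the point to it = 1.80 mm. The point is not inside any of the regions above, so it lies outside the cross-section (1.80 mm from the nearest boundary).

outside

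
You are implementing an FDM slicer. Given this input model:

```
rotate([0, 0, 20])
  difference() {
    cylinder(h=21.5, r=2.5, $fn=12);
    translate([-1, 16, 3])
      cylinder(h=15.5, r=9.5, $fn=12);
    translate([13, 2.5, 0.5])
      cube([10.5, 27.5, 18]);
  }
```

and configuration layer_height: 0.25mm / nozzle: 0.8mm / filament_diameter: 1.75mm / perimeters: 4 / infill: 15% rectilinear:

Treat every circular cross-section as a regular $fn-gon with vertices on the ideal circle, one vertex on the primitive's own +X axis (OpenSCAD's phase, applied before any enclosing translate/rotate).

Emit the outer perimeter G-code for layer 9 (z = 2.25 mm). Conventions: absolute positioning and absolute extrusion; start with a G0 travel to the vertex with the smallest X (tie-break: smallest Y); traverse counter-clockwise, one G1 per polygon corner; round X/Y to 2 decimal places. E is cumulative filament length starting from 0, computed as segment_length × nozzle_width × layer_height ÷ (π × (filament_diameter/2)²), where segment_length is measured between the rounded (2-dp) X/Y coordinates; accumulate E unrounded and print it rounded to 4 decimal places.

G0 X-2.46 Y0.43 Z2.25
G1 X-2.35 Y-0.86 E0.1077
G1 X-1.61 Y-1.92 E0.2151
G1 X-0.43 Y-2.46 E0.3230
G1 X0.86 Y-2.35 E0.4307
G1 X1.92 Y-1.61 E0.5382
G1 X2.46 Y-0.43 E0.6461
G1 X2.35 Y0.86 E0.7538
G1 X1.61 Y1.92 E0.8612
G1 X0.43 Y2.46 E0.9691
G1 X-0.86 Y2.35 E1.0768
G1 X-1.92 Y1.61 E1.1843
G1 X-2.46 Y0.43 E1.2922

At z = 2.25 mm: the cylinder: section is a regular 12-gon, circumradius r=2.5; the cylinder at (-1, 16) does not reach this height (z outside [3, 18.5]); the cube at (13, 2.5) (footprint 10.5×27.5) is included at this height; Taking the first minus the rest: starting from the r=2.5 cylinder, the 10.5×27.5 cube at (13, 2.5) misses the remaining region (no effect) — 1 connected region; (whole slice rotated 20° about Z — lengths, areas and connectivity unchanged). The outline is a single polygon with 12 vertices. Extrusion per mm of travel: 0.8 × 0.25 / (π × 0.875²) = 0.083150. Accumulating E over each segment gives final E = 1.2922.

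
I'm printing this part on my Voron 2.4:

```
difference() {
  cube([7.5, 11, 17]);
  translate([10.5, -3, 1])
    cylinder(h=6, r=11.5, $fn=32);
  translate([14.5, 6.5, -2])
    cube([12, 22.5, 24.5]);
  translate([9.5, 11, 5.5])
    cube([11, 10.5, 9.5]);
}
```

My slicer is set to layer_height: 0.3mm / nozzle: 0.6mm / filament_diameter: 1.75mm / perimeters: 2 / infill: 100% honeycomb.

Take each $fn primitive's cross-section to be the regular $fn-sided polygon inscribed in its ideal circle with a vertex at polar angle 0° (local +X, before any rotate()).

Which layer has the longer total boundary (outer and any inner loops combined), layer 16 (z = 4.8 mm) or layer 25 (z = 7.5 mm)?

layer 25 (z = 7.5 mm)

Layer 16 (z = 4.8): the 7.5×11 cube contributes its full rectangle (perimeter 37.00 mm); the r=11.5 cylinder at (10.5, -3) gives a regular 32-gon of circumradius 11.5 (constant along its height) (perimeter = 2·32·11.500·sin(180°/32) = 72.14 mm); the cube at (14.5, 6.5) is present — its section is the full 12×22.5 rectangle (perimeter 69.00 mm); the cube at (9.5, 11) is not intersected at this z (z outside [5.5, 15]); Taking the first minus the rest: starting from the 7.5×11 cube, the r=11.5 cylinder at (10.5, -3) partially overlaps it — only the 43.72 mm² overlap (of its 412.81 mm²) is removed, clipping the outline; the 12×22.5 cube at (14.5, 6.5) misses the remaining region (no effect) — boundary = 30.03 mm. So its perimeter = 30.03 mm. Layer 25 (z = 7.5): the cube is present — its section is the full 7.5×11 rectangle (perimeter 37.00 mm); the cylinder at (10.5, -3) is absent (z outside [1, 7]); the 12×22.5 cube at (14.5, 6.5) contributes its full rectangle (perimeter 69.00 mm); the cube at (9.5, 11) (footprint 11×10.5) is included at this height (perimeter 43.00 mm); Taking the first minus the rest: starting from the 7.5×11 cube, the 12×22.5 cube at (14.5, 6.5) misses the remaining region (no effect); the 11×10.5 cube at (9.5, 11) misses the remaining region (no effect) — boundary = 37.00 mm. So its perimeter = 37.00 mm. Layer 25 is larger (37.00 vs 30.03 mm).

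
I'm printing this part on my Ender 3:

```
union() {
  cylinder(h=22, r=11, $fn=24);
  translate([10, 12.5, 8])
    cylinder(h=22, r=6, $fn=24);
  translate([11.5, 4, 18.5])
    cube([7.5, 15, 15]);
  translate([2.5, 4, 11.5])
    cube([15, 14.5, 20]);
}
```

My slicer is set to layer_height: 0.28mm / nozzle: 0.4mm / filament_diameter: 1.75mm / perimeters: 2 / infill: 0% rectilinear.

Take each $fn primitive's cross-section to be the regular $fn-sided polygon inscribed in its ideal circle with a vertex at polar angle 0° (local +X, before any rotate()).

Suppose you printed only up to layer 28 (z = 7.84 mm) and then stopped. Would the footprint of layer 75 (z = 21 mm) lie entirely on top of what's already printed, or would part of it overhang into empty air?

Compare the two slices. At z = 7.84: the cylinder: section is a regular 24-gon, circumradius r=11 (area = (24/2)·11.000²·sin(360°/24) = 375.81 mm²); the cylinder at (10, 12.5) does not reach this height (z outside [8, 30]); the cube at (11.5, 4) does not reach this height (z outside [18.5, 33.5]); the cube at (2.5, 4) is not intersected at this z (z outside [11.5, 31.5]); Combining (union): only the r=11 cylinder is present, so the union is just that shape — area = 375.81 mm². At z = 21: the r=11 cylinder contributes a regular 24-gon of circumradius 11 (area = (24/2)·11.000²·sin(360°/24) = 375.81 mm²); the r=6 cylinder at (10, 12.5) contributes a regular 24-gon of circumradius 6 (area = (24/2)·6.000²·sin(360°/24) = 111.81 mm²); the cube at (11.5, 4) is present — its section is the full 7.5×15 rectangle (area 112.50 mm²); the 15×14.5 cube at (2.5, 4) contributes its full rectangle (area 217.50 mm²); Combining (union): the regions partially overlap — summed areas 817.62 mm² minus the doubly-counted overlap 232.91 mm² gives 584.70 mm² — area = 584.70 mm². Checking containment: at z = 21 the cross-section extends beyond the z = 7.84 cross-section by about 208.90 mm².

part overhangs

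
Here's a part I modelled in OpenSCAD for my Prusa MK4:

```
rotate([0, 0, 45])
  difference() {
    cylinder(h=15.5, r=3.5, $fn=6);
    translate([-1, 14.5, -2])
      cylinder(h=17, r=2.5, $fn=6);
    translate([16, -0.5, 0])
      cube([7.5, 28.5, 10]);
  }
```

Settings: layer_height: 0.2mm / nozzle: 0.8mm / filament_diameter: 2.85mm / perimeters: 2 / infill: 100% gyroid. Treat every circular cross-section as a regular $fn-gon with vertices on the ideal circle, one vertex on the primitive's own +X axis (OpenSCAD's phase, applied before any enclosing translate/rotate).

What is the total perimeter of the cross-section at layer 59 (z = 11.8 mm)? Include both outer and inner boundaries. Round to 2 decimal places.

21.00 mm

At z = 11.8 mm: the cylinder: section is a regular 6-gon, circumradius r=3.5 (perimeter = 2·6·3.500·sin(180°/6) = 21.00 mm); the cylinder at (-1, 14.5): section is a regular 6-gon, circumradius r=2.5 (perimeter = 2·6·2.500·sin(180°/6) = 15.00 mm); the cube at (16, -0.5) is absent (z outside [0, 10]); Taking the first minus the rest: starting from the r=3.5 cylinder, the r=2.5 cylinder at (-1, 14.5) misses the remaining region (no effect) — boundary = 21.00 mm; (whole slice rotated 45° about Z — lengths, areas and connectivity unchanged). Overall, the cross-section is a single solid region. Total boundary length (outer) = 21.00 mm.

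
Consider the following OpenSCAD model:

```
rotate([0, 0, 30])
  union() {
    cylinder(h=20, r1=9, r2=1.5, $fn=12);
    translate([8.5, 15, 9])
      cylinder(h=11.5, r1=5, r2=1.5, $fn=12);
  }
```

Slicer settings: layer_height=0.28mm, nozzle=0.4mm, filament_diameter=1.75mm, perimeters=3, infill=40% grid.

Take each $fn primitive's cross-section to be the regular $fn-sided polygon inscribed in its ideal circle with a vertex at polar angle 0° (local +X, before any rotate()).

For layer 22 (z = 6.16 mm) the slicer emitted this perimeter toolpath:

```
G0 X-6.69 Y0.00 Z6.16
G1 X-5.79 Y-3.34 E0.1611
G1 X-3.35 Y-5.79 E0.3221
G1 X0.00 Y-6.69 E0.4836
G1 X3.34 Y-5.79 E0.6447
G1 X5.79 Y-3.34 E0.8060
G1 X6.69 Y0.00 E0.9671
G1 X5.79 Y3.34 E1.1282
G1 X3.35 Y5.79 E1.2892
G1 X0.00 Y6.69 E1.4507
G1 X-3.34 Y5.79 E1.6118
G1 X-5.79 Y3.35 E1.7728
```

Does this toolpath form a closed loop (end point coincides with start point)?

Start point (G0): (-6.69, 0.00). End point (last G1): the path does not return to the start — open.

no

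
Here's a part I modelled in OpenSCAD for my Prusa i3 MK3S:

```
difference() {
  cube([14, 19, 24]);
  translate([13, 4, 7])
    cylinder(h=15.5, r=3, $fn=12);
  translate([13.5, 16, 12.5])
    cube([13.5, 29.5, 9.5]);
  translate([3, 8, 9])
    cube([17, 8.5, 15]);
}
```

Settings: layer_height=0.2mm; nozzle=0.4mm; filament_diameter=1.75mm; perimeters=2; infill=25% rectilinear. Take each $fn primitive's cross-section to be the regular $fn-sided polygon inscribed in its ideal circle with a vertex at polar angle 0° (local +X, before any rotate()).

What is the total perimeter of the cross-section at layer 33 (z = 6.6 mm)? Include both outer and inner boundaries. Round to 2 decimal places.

At z = 6.6 mm: the cube is present — its section is the full 14×19 rectangle (perimeter 66.00 mm); the cylinder at (13, 4) is absent (z outside [7, 22.5]); the cube at (13.5, 16) does not reach this height (z outside [12.5, 22]); the cube at (3, 8) is not intersected at this z (z outside [9, 24]); Taking the first minus the rest: none of the subtracted shapes is present at this height, so the 14×19 cube is unchanged — boundary = 66.00 mm. Overall, the cross-section is a single solid region. Total boundary length (outer) = 66.00 mm.

66.00 mm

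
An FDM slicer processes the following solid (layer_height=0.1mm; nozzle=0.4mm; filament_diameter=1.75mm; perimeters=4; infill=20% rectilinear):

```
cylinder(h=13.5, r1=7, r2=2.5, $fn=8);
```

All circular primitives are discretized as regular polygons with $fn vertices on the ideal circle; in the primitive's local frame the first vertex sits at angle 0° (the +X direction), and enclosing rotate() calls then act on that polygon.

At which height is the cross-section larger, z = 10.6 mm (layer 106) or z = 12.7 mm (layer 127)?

layer 106 (z = 10.6 mm)

Layer 106 (z = 10.6): the cone (r1=7→r2=2.5) has section circumradius 3.467 here — a regular 8-gon (area = (8/2)·3.467²·sin(360°/8) = 33.99 mm²). So its area = 33.99 mm². Layer 127 (z = 12.7): the cone (r1=7→r2=2.5) has section circumradius 2.767 here — a regular 8-gon (area = (8/2)·2.767²·sin(360°/8) = 21.65 mm²). So its area = 21.65 mm². Layer 106 is larger (33.99 vs 21.65 mm²).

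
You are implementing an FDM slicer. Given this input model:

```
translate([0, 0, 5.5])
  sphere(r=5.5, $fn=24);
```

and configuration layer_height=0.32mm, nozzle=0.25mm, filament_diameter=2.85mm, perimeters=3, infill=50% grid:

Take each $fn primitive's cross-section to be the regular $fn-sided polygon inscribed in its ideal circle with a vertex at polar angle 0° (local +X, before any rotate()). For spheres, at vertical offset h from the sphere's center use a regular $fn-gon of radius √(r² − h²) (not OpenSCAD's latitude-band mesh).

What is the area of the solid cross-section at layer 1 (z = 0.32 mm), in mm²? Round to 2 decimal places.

At z = 0.32 mm: the sphere: section is a regular 24-gon, circumradius = √(r²−h²) = √(5.5²−5.18²) = 1.849 (area = (24/2)·1.849²·sin(360°/24) = 10.61 mm²). Overall, the cross-section is a single solid region. Net area = 10.61 mm².

10.61 mm²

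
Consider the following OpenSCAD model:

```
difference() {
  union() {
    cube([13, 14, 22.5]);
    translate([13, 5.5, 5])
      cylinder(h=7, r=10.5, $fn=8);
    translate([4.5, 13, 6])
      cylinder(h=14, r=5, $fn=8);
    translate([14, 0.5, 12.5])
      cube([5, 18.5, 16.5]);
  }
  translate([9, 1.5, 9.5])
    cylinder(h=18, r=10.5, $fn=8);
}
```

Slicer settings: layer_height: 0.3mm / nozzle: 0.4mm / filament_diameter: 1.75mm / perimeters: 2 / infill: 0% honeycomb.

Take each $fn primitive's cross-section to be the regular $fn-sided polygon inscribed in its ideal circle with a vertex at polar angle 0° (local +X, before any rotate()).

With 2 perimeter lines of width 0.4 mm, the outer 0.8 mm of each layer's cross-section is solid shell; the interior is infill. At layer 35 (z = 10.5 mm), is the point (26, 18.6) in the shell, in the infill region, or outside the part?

At z = 10.5 mm: the 13×14 cube contributes its full rectangle; the cylinder at (13, 5.5): section is a regular 8-gon, circumradius r=10.5; the r=5 cylinder at (4.5, 13) gives a regular 8-gon of circumradius 5 (constant along its height); the cube at (14, 0.5) does not reach this height (z outside [12.5, 29]); Taking the union: the regions partially overlap (shared area 169.11 mm²), so overlapping operands fuse into one piece — 1 connected region; the cylinder at (9, 1.5): section is a regular 8-gon, circumradius r=10.5; Subtracting the remaining from the first: starting from the result so far, the r=10.5 cylinder at (9, 1.5) partially overlaps it — only the 229.05 mm² overlap (of its 311.83 mm²) is removed, clipping the outline — 1 connected region. Overall, the cross-section is a single solid region. The nearest boundary edge runs (20.42, 12.92)→(23.50, 5.50); distance from the point to it = 7.96 mm. The point is not inside any of the regions above, so it lies outside the cross-section (7.96 mm from the nearest boundary).

outside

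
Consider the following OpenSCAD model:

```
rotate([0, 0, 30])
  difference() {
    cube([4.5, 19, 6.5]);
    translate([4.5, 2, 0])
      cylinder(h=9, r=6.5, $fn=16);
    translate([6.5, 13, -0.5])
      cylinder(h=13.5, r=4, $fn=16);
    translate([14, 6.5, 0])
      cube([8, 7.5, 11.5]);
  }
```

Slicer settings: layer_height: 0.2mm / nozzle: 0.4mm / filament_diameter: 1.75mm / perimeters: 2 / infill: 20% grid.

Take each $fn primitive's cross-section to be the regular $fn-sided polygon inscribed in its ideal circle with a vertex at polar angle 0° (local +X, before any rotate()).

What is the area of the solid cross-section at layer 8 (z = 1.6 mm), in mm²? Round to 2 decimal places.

40.82 mm²

At z = 1.6 mm: the cube (footprint 4.5×19) is included at this height (area 85.50 mm²); the r=6.5 cylinder at (4.5, 2) gives a regular 16-gon of circumradius 6.5 (constant along its height) (area = (16/2)·6.500²·sin(360°/16) = 129.35 mm²); the cylinder at (6.5, 13): section is a regular 16-gon, circumradius r=4 (area = (16/2)·4.000²·sin(360°/16) = 48.98 mm²); the cube at (14, 6.5) is present — its section is the full 8×7.5 rectangle (area 60.00 mm²); Subtracting the remaining from the first: starting from the 4.5×19 cube (85.50 mm²), the r=6.5 cylinder at (4.5, 2) partially overlaps it — only the 35.29 mm² overlap (of its 129.35 mm²) is removed, clipping the outline; the r=4 cylinder at (6.5, 13) partially overlaps it — only the 9.39 mm² overlap (of its 48.98 mm²) is removed, clipping the outline; the 8×7.5 cube at (14, 6.5) misses the remaining region (no effect) — area = 40.82 mm²; (whole slice rotated 30° about Z — lengths, areas and connectivity unchanged). Overall, the cross-section is a single solid region. Net area = 40.82 mm².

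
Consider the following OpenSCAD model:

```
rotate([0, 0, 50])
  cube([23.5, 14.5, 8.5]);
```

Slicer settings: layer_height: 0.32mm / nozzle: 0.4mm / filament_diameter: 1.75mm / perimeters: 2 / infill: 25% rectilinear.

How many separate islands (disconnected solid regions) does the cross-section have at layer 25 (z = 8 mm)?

1

At z = 8 mm: the cube (footprint 23.5×14.5) is included at this height; (whole slice rotated 50° about Z — lengths, areas and connectivity unchanged). Overall, the cross-section is a single solid region. Island count = 1.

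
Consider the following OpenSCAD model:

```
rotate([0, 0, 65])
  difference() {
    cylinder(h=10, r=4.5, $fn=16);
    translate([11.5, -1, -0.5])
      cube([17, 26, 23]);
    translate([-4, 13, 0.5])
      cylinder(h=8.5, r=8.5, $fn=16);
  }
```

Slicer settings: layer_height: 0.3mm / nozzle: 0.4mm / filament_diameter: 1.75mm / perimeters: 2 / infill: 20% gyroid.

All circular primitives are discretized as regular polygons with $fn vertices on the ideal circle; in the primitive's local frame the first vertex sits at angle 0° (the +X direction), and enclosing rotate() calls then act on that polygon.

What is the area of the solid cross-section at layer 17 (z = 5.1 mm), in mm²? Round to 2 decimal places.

61.99 mm²

At z = 5.1 mm: the r=4.5 cylinder contributes a regular 16-gon of circumradius 4.5 (area = (16/2)·4.500²·sin(360°/16) = 61.99 mm²); the cube at (11.5, -1) (footprint 17×26) is included at this height (area 442.00 mm²); the r=8.5 cylinder at (-4, 13) gives a regular 16-gon of circumradius 8.5 (constant along its height) (area = (16/2)·8.500²·sin(360°/16) = 221.19 mm²); After the difference (first − rest): starting from the r=4.5 cylinder (61.99 mm²), the 17×26 cube at (11.5, -1) misses the remaining region (no effect); the r=8.5 cylinder at (-4, 13) misses the remaining region (no effect) — area = 61.99 mm²; (whole slice rotated 65° about Z — lengths, areas and connectivity unchanged). Overall, the cross-section is a single solid region. Net area = 61.99 mm².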